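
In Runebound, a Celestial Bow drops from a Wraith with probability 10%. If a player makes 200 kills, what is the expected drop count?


Expected drops = kills * (drop_rate / 100)
= 200 * (10 / 100)
= 200 * 0.1
= 20.0

20.0 drops


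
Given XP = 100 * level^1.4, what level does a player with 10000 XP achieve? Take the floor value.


XP = 100 * level^1.4, so level = (XP / 100)^(1/1.4)
= (10000 / 100)^(1/1.4)
= 100.0^0.7143
= 26.827
Floor: level = 26

level 26


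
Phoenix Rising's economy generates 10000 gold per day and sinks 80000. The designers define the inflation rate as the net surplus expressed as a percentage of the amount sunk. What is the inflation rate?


Net gold = 10000 - 80000 = -70000
Inflation rate = net / sunk * 100 = -70000 / 80000 * 100
= -0.875 * 100
= -87.50%

-87.50%


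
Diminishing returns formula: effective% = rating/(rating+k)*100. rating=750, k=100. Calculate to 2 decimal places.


effective% = rating / (rating + k) * 100
= 750 / (750 + 100) * 100
= 750 / 850 * 100
= 0.882353 * 100
= 88.24%

88.24%


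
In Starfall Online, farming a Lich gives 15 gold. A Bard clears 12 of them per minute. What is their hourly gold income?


Gold per minute = 15 * 12 = 180
Gold per hour = 180 * 60 = 10800

10800 gold/hour


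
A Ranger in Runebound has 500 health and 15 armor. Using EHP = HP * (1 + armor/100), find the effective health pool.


EHP = 500 * (1 + 15/100)
= 500 * (1 + 0.15)
= 500 * 1.15
= 575.0

575.0 EHP


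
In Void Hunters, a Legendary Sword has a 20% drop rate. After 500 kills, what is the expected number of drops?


Expected drops = kills * (drop_rate / 100)
= 500 * (20 / 100)
= 500 * 0.2
= 100.0

100.0 drops


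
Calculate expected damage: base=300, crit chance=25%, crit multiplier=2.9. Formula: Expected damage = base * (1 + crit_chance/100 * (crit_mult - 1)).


E[dmg] = base * (1 + crit_chance * (crit_mult - 1))
cc as decimal = 25/100 = 0.25
cm - 1 = 2.9 - 1 = 1.9
Bonus factor = 0.25 * 1.9 = 0.475
Total multiplier = 1 + 0.475 = 1.475
Expected damage = 300 * 1.475 = 442.50

442.50 damage


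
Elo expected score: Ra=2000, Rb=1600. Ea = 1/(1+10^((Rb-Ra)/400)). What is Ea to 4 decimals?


Elo expected score: Ea = 1/(1 + 10^((Rb-Ra)/400))
Rb - Ra = 1600 - 2000 = -400
(Rb-Ra)/400 = -400/400 = -1.0
10^-1.0 = 0.1
Ea = 1/(1 + 0.1) = 1/1.1 = 0.9091

0.9091


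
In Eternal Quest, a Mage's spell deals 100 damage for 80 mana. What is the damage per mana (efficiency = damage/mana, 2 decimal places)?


Efficiency = damage / mana
= 100 / 80
= 1.25

1.25 dmg/mana


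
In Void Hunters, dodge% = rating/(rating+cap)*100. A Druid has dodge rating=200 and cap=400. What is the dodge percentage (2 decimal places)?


dodge% = 200 / (200 + 400) * 100
= 200 / 600 * 100
= 0.333333 * 100
= 33.33%

33.33%


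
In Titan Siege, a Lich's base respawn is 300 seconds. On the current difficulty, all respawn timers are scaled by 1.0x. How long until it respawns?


Respawn time = base * multiplier
= 300 * 1.0
= 300.0 seconds

300.0 seconds


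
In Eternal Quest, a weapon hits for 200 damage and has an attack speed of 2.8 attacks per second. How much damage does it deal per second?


DPS = damage * attack_speed
= 200 * 2.8
= 560.0

560.0 DPS


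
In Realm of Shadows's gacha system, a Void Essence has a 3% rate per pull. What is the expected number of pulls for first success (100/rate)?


Expected pulls for a geometric distribution = 1/p = 100 / rate%
= 100 / 3
= 33.33

33.33 pulls


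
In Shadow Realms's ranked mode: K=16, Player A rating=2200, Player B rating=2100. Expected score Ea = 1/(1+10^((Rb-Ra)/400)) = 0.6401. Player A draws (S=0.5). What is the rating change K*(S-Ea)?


Elo update: delta = K * (S - Ea), where S = 0.5 (draws)
S - Ea = 0.5 - 0.6401 = -0.1401
Rating change = 16 * -0.1401
= -2.24

-2.24 rating points


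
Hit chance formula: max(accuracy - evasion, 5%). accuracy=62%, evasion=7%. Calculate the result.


accuracy - evasion = 62 - 7 = 55
Apply floor: max(55, 5) = 55
Hit chance = 55%

55%


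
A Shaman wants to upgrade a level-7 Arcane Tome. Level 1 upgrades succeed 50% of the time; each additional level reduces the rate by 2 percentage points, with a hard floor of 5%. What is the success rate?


raw_rate = 50 - 2 * (7 - 1)
= 50 - 2 * 6
= 50 - 12
= 38
Apply floor: max(38, 5) = 38%

38%


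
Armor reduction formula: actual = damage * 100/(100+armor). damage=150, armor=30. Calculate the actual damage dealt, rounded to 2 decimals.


actual = 150 * 100 / (100 + 30)
= 150 * 100 / 130
= 15000 / 130
= 115.38

115.38 damage


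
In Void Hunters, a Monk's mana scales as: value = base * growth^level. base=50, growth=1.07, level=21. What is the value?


value = base * growth^level
= 50 * 1.07^21
= 50 * 4.140562
= 207.03

207.03 mana


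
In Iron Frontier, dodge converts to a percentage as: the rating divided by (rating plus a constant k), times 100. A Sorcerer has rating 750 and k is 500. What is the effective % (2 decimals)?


effective% = rating / (rating + k) * 100
= 750 / (750 + 500) * 100
= 750 / 1250 * 100
= 0.6 * 100
= 60.00%

60.00%


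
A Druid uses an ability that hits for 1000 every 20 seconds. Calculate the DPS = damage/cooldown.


DPS = damage / cooldown
= 1000 / 20
= 50.00

50.00 DPS


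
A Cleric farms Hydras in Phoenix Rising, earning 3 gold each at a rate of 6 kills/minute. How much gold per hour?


Gold per minute = 3 * 6 = 18
Gold per hour = 18 * 60 = 1080

1080 gold/hour


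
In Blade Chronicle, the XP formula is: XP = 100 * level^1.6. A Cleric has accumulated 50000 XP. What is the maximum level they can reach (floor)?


XP = 100 * level^1.6, so level = (XP / 100)^(1/1.6)
= (50000 / 100)^(1/1.6)
= 500.0^0.625
= 48.6246
Floor: level = 48

level 48


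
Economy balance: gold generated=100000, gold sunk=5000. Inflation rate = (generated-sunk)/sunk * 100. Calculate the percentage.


Net gold = 100000 - 5000 = 95000
Inflation rate = net / sunk * 100 = 95000 / 5000 * 100
= 19.0 * 100
= 1900.00%

1900.00%


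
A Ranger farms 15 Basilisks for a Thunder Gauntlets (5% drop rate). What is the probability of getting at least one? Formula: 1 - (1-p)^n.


P(at least one) = 1 - P(none) = 1 - (1-p)^n
p = 5/100 = 0.05
1 - p = 0.95
(1 - p)^15 = 0.95^15 = 0.463291
P(at least one) = 1 - 0.463291 = 0.5367

0.5367


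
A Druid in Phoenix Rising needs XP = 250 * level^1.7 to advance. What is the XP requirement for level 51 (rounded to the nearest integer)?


XP = 250 * level^1.7
Substitute level = 51:
XP = 250 * 51^1.7
= 250 * 799.5936
= 199898

199898 XP


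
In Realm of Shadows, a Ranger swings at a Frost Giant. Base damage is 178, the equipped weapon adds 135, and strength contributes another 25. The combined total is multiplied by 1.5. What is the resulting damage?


Sum base + weapon + str = 178 + 135 + 25 = 338
Multiply by 1.5:
338 * 1.5 = 507.0

507.0 damage


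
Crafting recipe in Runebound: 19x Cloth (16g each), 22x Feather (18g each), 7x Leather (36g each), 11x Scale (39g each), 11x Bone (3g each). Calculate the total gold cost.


Cost breakdown:
  Cloth: 19 * 16 = 304
  Feather: 22 * 18 = 396
  Leather: 7 * 36 = 252
  Scale: 11 * 39 = 429
  Bone: 11 * 3 = 33
Total = 304 + 396 + 252 + 429 + 33 = 1414

1414 gold


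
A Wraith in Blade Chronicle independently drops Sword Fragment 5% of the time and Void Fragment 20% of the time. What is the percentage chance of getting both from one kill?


For independent events, P(both) = P(A) * P(B)
= 5% * 20%
= 100 / 100 %
= 1.0%

1.0%


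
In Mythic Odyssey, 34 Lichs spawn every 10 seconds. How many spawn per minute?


Spawns per minute = count * (60 / interval)
= 34 * (60 / 10)
= 34 * 6.0
= 204.0

204.0 per minute


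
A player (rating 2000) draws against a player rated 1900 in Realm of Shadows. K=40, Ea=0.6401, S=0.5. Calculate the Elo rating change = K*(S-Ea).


Elo update: delta = K * (S - Ea), where S = 0.5 (draws)
S - Ea = 0.5 - 0.6401 = -0.1401
Rating change = 40 * -0.1401
= -5.60

-5.60 rating points


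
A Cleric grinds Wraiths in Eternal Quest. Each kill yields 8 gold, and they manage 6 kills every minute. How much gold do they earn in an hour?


Gold per minute = 8 * 6 = 48
Gold per hour = 48 * 60 = 2880

2880 gold/hour


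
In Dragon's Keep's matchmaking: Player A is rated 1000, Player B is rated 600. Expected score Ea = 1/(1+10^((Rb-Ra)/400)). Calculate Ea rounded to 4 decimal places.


Elo expected score: Ea = 1/(1 + 10^((Rb-Ra)/400))
Rb - Ra = 600 - 1000 = -400
(Rb-Ra)/400 = -400/400 = -1.0
10^-1.0 = 0.1
Ea = 1/(1 + 0.1) = 1/1.1 = 0.9091

0.9091


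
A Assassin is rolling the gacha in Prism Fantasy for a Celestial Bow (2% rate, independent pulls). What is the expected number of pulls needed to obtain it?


Expected pulls for a geometric distribution = 1/p = 100 / rate%
= 100 / 2
= 50.0

50.0 pulls


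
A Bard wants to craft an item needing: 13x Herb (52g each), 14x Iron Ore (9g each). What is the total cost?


Cost breakdown:
  Herb: 13 * 52 = 676
  Iron Ore: 14 * 9 = 126
Total = 676 + 126 = 802

802 gold


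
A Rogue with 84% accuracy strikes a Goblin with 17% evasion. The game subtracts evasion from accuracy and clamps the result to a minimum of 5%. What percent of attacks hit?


accuracy - evasion = 84 - 17 = 67
Apply floor: max(67, 5) = 67
Hit chance = 67%

67%


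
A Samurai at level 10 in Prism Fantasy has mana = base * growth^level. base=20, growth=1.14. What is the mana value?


value = base * growth^level
= 20 * 1.14^10
= 20 * 3.707221
= 74.14

74.14 mana


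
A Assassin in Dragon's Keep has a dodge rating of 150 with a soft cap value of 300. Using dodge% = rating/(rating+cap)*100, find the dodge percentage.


dodge% = 150 / (150 + 300) * 100
= 150 / 450 * 100
= 0.333333 * 100
= 33.33%

33.33%


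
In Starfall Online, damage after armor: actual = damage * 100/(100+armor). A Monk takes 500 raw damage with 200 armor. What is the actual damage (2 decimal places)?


actual = 500 * 100 / (100 + 200)
= 500 * 100 / 300
= 50000 / 300
= 166.67

166.67 damage


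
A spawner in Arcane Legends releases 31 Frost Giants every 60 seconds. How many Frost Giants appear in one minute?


Spawns per minute = count * (60 / interval)
= 31 * (60 / 60)
= 31 * 1.0
= 31.0

31.0 per minute


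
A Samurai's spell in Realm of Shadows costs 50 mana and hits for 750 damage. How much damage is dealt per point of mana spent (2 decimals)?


Efficiency = damage / mana
= 750 / 50
= 15.00

15.00 dmg/mana


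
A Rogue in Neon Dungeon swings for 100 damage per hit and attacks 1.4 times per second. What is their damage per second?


DPS = damage * attack_speed
= 100 * 1.4
= 140.0

140.0 DPS


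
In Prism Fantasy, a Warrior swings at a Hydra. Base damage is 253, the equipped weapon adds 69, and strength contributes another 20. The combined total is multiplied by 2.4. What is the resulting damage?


Sum base + weapon + str = 253 + 69 + 20 = 342
Multiply by 2.4:
342 * 2.4 = 820.8

820.8 damage


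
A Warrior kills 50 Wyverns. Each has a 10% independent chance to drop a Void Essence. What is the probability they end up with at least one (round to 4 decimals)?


P(at least one) = 1 - P(none) = 1 - (1-p)^n
p = 10/100 = 0.1
1 - p = 0.9
(1 - p)^50 = 0.9^50 = 0.005154
P(at least one) = 1 - 0.005154 = 0.9948

0.9948


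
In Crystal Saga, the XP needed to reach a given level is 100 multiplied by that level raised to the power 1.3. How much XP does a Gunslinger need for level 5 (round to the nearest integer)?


XP = 100 * level^1.3
Substitute level = 5:
XP = 100 * 5^1.3
= 100 * 8.1033
= 810

810 XP


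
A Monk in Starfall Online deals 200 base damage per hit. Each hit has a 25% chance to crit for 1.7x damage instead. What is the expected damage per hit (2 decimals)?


E[dmg] = base * (1 + crit_chance * (crit_mult - 1))
cc as decimal = 25/100 = 0.25
cm - 1 = 1.7 - 1 = 0.7
Bonus factor = 0.25 * 0.7 = 0.175
Total multiplier = 1 + 0.175 = 1.175
Expected damage = 200 * 1.175 = 235.00

235.00 damage


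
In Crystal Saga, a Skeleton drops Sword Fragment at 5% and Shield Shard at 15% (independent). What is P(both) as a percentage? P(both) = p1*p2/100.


For independent events, P(both) = P(A) * P(B)
= 5% * 15%
= 75 / 100 %
= 0.75%

0.75%


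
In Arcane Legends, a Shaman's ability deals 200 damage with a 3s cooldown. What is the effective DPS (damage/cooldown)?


DPS = damage / cooldown
= 200 / 3
= 66.67

66.67 DPS


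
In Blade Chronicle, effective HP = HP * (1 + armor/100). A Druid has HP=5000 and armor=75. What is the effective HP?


EHP = 5000 * (1 + 75/100)
= 5000 * (1 + 0.75)
= 5000 * 1.75
= 8750.0

8750.0 EHP


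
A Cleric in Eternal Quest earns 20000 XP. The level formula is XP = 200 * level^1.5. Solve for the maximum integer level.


XP = 200 * level^1.5, so level = (XP / 200)^(1/1.5)
= (20000 / 200)^(1/1.5)
= 100.0^0.6667
= 21.5443
Floor: level = 21

level 21


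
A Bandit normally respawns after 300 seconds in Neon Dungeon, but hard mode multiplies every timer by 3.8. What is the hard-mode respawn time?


Respawn time = base * multiplier
= 300 * 3.8
= 1140.0 seconds

1140.0 seconds


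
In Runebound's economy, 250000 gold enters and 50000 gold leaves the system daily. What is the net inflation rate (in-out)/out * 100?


Net gold = 250000 - 50000 = 200000
Inflation rate = net / sunk * 100 = 200000 / 50000 * 100
= 4.0 * 100
= 400.00%

400.00%


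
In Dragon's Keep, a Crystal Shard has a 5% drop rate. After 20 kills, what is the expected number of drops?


Expected drops = kills * (drop_rate / 100)
= 20 * (5 / 100)
= 20 * 0.05
= 1.0

1.0 drops


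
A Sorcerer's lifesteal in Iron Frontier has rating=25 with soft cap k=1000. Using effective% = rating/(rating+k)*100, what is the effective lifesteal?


effective% = rating / (rating + k) * 100
= 25 / (25 + 1000) * 100
= 25 / 1025 * 100
= 0.02439 * 100
= 2.44%

2.44%


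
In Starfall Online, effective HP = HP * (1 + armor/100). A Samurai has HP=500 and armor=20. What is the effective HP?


EHP = 500 * (1 + 20/100)
= 500 * (1 + 0.2)
= 500 * 1.2
= 600.0

600.0 EHP


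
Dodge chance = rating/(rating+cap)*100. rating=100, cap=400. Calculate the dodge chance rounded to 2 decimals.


dodge% = 100 / (100 + 400) * 100
= 100 / 500 * 100
= 0.2 * 100
= 20.00%

20.00%


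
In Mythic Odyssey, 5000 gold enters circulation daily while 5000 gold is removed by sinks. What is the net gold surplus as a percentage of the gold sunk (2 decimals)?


Net gold = 5000 - 5000 = 0
Inflation rate = net / sunk * 100 = 0 / 5000 * 100
= 0.0 * 100
= 0.00%

0.00%


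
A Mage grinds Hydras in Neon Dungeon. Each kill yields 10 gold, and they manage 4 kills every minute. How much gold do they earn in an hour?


Gold per minute = 10 * 4 = 40
Gold per hour = 40 * 60 = 2400

2400 gold/hour


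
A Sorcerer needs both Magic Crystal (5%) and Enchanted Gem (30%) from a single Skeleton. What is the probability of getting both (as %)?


For independent events, P(both) = P(A) * P(B)
= 5% * 30%
= 150 / 100 %
= 1.5%

1.5%


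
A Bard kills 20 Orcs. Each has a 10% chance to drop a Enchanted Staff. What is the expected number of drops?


Expected drops = kills * (drop_rate / 100)
= 20 * (10 / 100)
= 20 * 0.1
= 2.0

2.0 drops


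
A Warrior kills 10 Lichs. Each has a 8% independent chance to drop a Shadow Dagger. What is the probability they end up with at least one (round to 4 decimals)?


P(at least one) = 1 - P(none) = 1 - (1-p)^n
p = 8/100 = 0.08
1 - p = 0.92
(1 - p)^10 = 0.92^10 = 0.434388
P(at least one) = 1 - 0.434388 = 0.5656

0.5656


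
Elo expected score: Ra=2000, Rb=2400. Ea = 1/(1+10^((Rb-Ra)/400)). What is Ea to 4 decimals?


Elo expected score: Ea = 1/(1 + 10^((Rb-Ra)/400))
Rb - Ra = 2400 - 2000 = 400
(Rb-Ra)/400 = 400/400 = 1.0
10^1.0 = 10.0
Ea = 1/(1 + 10.0) = 1/11.0 = 0.0909

0.0909


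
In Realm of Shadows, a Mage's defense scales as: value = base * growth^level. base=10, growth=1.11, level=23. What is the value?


value = base * growth^level
= 10 * 1.11^23
= 10 * 11.026267
= 110.26

110.26 defense


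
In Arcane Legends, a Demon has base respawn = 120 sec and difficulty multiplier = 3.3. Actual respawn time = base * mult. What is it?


Respawn time = base * multiplier
= 120 * 3.3
= 396.0 seconds

396.0 seconds


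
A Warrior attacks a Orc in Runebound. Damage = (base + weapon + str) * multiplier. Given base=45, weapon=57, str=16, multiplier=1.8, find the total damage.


Sum base + weapon + str = 45 + 57 + 16 = 118
Multiply by 1.8:
118 * 1.8 = 212.4

212.4 damage


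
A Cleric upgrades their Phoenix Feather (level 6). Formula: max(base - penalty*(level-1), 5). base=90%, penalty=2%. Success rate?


raw_rate = 90 - 2 * (6 - 1)
= 90 - 2 * 5
= 90 - 10
= 80
Apply floor: max(80, 5) = 80%

80%


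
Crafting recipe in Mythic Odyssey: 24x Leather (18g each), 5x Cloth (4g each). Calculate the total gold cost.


Cost breakdown:
  Leather: 24 * 18 = 432
  Cloth: 5 * 4 = 20
Total = 432 + 20 = 452

452 gold


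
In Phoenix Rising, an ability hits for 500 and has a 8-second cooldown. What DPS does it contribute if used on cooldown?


DPS = damage / cooldown
= 500 / 8
= 62.50

62.50 DPS


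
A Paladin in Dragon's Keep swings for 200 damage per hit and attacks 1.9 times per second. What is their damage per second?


DPS = damage * attack_speed
= 200 * 1.9
= 380.0

380.0 DPS


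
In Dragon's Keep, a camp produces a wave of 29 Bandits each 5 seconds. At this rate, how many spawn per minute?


Spawns per minute = count * (60 / interval)
= 29 * (60 / 5)
= 29 * 12.0
= 348.0

348.0 per minute


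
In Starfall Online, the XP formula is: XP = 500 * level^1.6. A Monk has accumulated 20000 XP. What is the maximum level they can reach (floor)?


XP = 500 * level^1.6, so level = (XP / 500)^(1/1.6)
= (20000 / 500)^(1/1.6)
= 40.0^0.625
= 10.0297
Floor: level = 10

level 10


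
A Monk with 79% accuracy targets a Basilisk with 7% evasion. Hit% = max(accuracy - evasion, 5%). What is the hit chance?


accuracy - evasion = 79 - 7 = 72
Apply floor: max(72, 5) = 72
Hit chance = 72%

72%


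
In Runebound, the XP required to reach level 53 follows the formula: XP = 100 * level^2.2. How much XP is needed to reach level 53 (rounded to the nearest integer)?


XP = 100 * level^2.2
Substitute level = 53:
XP = 100 * 53^2.2
= 100 * 6214.5103
= 621451

621451 XP


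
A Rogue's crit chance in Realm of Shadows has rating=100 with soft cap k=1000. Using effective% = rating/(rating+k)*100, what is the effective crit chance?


effective% = rating / (rating + k) * 100
= 100 / (100 + 1000) * 100
= 100 / 1100 * 100
= 0.090909 * 100
= 9.09%

9.09%


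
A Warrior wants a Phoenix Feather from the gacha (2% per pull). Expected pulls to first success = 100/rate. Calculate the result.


Expected pulls for a geometric distribution = 1/p = 100 / rate%
= 100 / 2
= 50.0

50.0 pulls


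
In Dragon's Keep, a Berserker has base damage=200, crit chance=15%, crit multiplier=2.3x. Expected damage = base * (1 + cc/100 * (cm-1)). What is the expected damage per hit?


E[dmg] = base * (1 + crit_chance * (crit_mult - 1))
cc as decimal = 15/100 = 0.15
cm - 1 = 2.3 - 1 = 1.3
Bonus factor = 0.15 * 1.3 = 0.195
Total multiplier = 1 + 0.195 = 1.195
Expected damage = 200 * 1.195 = 239.00

239.00 damage


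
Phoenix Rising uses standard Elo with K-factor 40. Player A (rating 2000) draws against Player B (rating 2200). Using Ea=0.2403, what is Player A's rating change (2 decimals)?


Elo update: delta = K * (S - Ea), where S = 0.5 (draws)
S - Ea = 0.5 - 0.2403 = 0.2597
Rating change = 40 * 0.2597
= 10.39

10.39 rating points


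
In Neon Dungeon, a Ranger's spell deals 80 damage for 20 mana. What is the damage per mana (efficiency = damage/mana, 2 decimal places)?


Efficiency = damage / mana
= 80 / 20
= 4.00

4.00 dmg/mana


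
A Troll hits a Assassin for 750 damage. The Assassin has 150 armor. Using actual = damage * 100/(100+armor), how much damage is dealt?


actual = 750 * 100 / (100 + 150)
= 750 * 100 / 250
= 75000 / 250
= 300.00

300.00 damage


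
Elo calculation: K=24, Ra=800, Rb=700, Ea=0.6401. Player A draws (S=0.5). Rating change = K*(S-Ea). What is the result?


Elo update: delta = K * (S - Ea), where S = 0.5 (draws)
S - Ea = 0.5 - 0.6401 = -0.1401
Rating change = 24 * -0.1401
= -3.36

-3.36 rating points


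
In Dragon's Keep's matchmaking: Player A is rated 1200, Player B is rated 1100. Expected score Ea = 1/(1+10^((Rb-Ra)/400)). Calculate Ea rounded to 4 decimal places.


Elo expected score: Ea = 1/(1 + 10^((Rb-Ra)/400))
Rb - Ra = 1100 - 1200 = -100
(Rb-Ra)/400 = -100/400 = -0.25
10^-0.25 = 0.562341
Ea = 1/(1 + 0.562341) = 1/1.562341 = 0.6401

0.6401


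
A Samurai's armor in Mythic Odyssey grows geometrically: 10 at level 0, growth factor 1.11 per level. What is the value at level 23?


value = base * growth^level
= 10 * 1.11^23
= 10 * 11.026267
= 110.26

110.26 armor


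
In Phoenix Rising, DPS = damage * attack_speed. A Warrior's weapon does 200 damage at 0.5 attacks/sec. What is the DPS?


DPS = damage * attack_speed
= 200 * 0.5
= 100.0

100.0 DPS


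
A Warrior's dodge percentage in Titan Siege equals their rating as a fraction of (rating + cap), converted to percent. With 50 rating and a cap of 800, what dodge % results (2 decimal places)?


dodge% = 50 / (50 + 800) * 100
= 50 / 850 * 100
= 0.058824 * 100
= 5.88%

5.88%


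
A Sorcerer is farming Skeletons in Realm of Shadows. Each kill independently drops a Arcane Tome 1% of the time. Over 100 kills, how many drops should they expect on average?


Expected drops = kills * (drop_rate / 100)
= 100 * (1 / 100)
= 100 * 0.01
= 1.0

1.0 drops


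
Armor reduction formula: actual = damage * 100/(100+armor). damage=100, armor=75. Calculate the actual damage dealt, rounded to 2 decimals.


actual = 100 * 100 / (100 + 75)
= 100 * 100 / 175
= 10000 / 175
= 57.14

57.14 damage


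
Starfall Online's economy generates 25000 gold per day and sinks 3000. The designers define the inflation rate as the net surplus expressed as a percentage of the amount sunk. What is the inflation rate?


Net gold = 25000 - 3000 = 22000
Inflation rate = net / sunk * 100 = 22000 / 3000 * 100
= 7.333333 * 100
= 733.33%

733.33%


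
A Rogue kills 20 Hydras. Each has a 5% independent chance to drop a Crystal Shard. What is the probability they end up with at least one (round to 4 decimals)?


P(at least one) = 1 - P(none) = 1 - (1-p)^n
p = 5/100 = 0.05
1 - p = 0.95
(1 - p)^20 = 0.95^20 = 0.358486
P(at least one) = 1 - 0.358486 = 0.6415

0.6415


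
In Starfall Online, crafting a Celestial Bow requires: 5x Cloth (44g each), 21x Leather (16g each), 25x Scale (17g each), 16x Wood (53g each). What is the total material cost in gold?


Cost breakdown:
  Cloth: 5 * 44 = 220
  Leather: 21 * 16 = 336
  Scale: 25 * 17 = 425
  Wood: 16 * 53 = 848
Total = 220 + 336 + 425 + 848 = 1829

1829 gold


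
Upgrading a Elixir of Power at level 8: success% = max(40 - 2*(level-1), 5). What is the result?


raw_rate = 40 - 2 * (8 - 1)
= 40 - 2 * 7
= 40 - 14
= 26
Apply floor: max(26, 5) = 26%

26%


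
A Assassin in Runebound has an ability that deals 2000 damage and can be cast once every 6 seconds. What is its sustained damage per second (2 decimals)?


DPS = damage / cooldown
= 2000 / 6
= 333.33

333.33 DPS


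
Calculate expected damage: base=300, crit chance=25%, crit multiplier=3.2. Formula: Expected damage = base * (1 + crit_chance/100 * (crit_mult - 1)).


E[dmg] = base * (1 + crit_chance * (crit_mult - 1))
cc as decimal = 25/100 = 0.25
cm - 1 = 3.2 - 1 = 2.2
Bonus factor = 0.25 * 2.2 = 0.55
Total multiplier = 1 + 0.55 = 1.55
Expected damage = 300 * 1.55 = 465.00

465.00 damage


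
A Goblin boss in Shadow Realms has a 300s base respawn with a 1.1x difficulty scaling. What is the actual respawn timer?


Respawn time = base * multiplier
= 300 * 1.1
= 330.0 seconds

330.0 seconds


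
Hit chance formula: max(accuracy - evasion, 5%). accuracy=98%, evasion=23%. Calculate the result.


accuracy - evasion = 98 - 23 = 75
Apply floor: max(75, 5) = 75
Hit chance = 75%

75%


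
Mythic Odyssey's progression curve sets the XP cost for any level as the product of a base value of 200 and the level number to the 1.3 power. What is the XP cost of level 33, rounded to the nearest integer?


XP = 200 * level^1.3
Substitute level = 33:
XP = 200 * 33^1.3
= 200 * 94.2037
= 18841

18841 XP


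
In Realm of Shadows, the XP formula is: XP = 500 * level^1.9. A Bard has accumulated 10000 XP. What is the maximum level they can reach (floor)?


XP = 500 * level^1.9, so level = (XP / 500)^(1/1.9)
= (10000 / 500)^(1/1.9)
= 20.0^0.5263
= 4.839
Floor: level = 4

level 4


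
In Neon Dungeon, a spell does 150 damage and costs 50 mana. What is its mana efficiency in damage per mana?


Efficiency = damage / mana
= 150 / 50
= 3.00

3.00 dmg/mana


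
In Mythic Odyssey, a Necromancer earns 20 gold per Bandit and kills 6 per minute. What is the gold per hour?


Gold per minute = 20 * 6 = 120
Gold per hour = 120 * 60 = 7200

7200 gold/hour


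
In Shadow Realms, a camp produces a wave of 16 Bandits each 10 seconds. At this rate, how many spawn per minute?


Spawns per minute = count * (60 / interval)
= 16 * (60 / 10)
= 16 * 6.0
= 96.0

96.0 per minute


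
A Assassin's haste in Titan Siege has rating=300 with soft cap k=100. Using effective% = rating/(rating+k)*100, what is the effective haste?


effective% = rating / (rating + k) * 100
= 300 / (300 + 100) * 100
= 300 / 400 * 100
= 0.75 * 100
= 75.00%

75.00%


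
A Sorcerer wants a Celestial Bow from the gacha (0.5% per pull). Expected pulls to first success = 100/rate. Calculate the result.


Expected pulls for a geometric distribution = 1/p = 100 / rate%
= 100 / 0.5
= 200.0

200.0 pulls


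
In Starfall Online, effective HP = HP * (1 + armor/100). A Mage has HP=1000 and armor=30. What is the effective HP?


EHP = 1000 * (1 + 30/100)
= 1000 * (1 + 0.3)
= 1000 * 1.3
= 1300.0

1300.0 EHP


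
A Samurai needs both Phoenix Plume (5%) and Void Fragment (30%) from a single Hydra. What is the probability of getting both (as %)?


For independent events, P(both) = P(A) * P(B)
= 5% * 30%
= 150 / 100 %
= 1.5%

1.5%


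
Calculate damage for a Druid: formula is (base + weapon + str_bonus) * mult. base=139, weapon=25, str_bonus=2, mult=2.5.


Sum base + weapon + str = 139 + 25 + 2 = 166
Multiply by 2.5:
166 * 2.5 = 415.0

415.0 damage


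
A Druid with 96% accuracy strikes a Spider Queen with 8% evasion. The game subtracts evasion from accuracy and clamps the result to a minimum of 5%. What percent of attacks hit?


accuracy - evasion = 96 - 8 = 88
Apply floor: max(88, 5) = 88
Hit chance = 88%

88%


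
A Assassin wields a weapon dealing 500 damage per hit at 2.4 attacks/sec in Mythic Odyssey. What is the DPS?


DPS = damage * attack_speed
= 500 * 2.4
= 1200.0

1200.0 DPS


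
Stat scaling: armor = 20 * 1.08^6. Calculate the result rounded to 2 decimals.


value = base * growth^level
= 20 * 1.08^6
= 20 * 1.586874
= 31.74

31.74 armor


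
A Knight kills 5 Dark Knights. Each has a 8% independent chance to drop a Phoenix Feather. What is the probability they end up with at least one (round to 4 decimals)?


P(at least one) = 1 - P(none) = 1 - (1-p)^n
p = 8/100 = 0.08
1 - p = 0.92
(1 - p)^5 = 0.92^5 = 0.659082
P(at least one) = 1 - 0.659082 = 0.3409

0.3409


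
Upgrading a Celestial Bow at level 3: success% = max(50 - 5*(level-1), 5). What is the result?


raw_rate = 50 - 5 * (3 - 1)
= 50 - 5 * 2
= 50 - 10
= 40
Apply floor: max(40, 5) = 40%

40%


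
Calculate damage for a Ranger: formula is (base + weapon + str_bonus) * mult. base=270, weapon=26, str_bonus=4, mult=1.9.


Sum base + weapon + str = 270 + 26 + 4 = 300
Multiply by 1.9:
300 * 1.9 = 570.0

570.0 damage


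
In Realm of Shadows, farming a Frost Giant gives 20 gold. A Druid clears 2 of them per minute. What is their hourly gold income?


Gold per minute = 20 * 2 = 40
Gold per hour = 40 * 60 = 2400

2400 gold/hour


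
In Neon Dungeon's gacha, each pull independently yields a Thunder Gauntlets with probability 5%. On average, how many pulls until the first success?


Expected pulls for a geometric distribution = 1/p = 100 / rate%
= 100 / 5
= 20.0

20.0 pulls


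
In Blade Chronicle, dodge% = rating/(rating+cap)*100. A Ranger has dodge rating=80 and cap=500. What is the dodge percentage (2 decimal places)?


dodge% = 80 / (80 + 500) * 100
= 80 / 580 * 100
= 0.137931 * 100
= 13.79%

13.79%


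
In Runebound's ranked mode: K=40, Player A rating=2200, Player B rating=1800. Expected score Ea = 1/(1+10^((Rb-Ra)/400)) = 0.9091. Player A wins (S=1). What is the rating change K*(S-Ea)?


Elo update: delta = K * (S - Ea), where S = 1 (wins)
S - Ea = 1 - 0.9091 = 0.0909
Rating change = 40 * 0.0909
= 3.64

3.64 rating points


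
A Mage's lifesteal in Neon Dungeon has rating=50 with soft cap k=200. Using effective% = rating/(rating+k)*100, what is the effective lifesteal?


effective% = rating / (rating + k) * 100
= 50 / (50 + 200) * 100
= 50 / 250 * 100
= 0.2 * 100
= 20.00%

20.00%


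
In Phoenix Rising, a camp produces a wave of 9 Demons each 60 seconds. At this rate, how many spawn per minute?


Spawns per minute = count * (60 / interval)
= 9 * (60 / 60)
= 9 * 1.0
= 9.0

9.0 per minute


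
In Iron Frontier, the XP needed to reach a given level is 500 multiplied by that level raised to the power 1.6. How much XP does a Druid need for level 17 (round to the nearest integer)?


XP = 500 * level^1.6
Substitute level = 17:
XP = 500 * 17^1.6
= 500 * 93.0504
= 46525

46525 XP


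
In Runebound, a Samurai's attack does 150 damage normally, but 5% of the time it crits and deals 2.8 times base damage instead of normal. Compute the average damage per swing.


E[dmg] = base * (1 + crit_chance * (crit_mult - 1))
cc as decimal = 5/100 = 0.05
cm - 1 = 2.8 - 1 = 1.8
Bonus factor = 0.05 * 1.8 = 0.09
Total multiplier = 1 + 0.09 = 1.09
Expected damage = 150 * 1.09 = 163.50

163.50 damage


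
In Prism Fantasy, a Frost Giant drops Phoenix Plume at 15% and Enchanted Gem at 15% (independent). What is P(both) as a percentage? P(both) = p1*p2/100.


For independent events, P(both) = P(A) * P(B)
= 15% * 15%
= 225 / 100 %
= 2.25%

2.25%


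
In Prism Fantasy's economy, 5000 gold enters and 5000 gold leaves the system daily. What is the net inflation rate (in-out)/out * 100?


Net gold = 5000 - 5000 = 0
Inflation rate = net / sunk * 100 = 0 / 5000 * 100
= 0.0 * 100
= 0.00%

0.00%


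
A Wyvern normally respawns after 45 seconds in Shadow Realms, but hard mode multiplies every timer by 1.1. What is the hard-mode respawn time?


Respawn time = base * multiplier
= 45 * 1.1
= 49.5 seconds

49.5 seconds


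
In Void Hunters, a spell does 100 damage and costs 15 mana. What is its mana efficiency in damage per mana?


Efficiency = damage / mana
= 100 / 15
= 6.67

6.67 dmg/mana


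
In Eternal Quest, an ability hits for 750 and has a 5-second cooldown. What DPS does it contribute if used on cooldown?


DPS = damage / cooldown
= 750 / 5
= 150.00

150.00 DPS


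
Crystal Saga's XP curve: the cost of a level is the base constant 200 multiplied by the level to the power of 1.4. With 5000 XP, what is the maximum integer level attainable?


XP = 200 * level^1.4, so level = (XP / 200)^(1/1.4)
= (5000 / 200)^(1/1.4)
= 25.0^0.7143
= 9.9662
Floor: level = 9

level 9


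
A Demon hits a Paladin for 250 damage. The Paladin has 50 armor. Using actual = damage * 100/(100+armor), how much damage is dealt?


actual = 250 * 100 / (100 + 50)
= 250 * 100 / 150
= 25000 / 150
= 166.67

166.67 damage


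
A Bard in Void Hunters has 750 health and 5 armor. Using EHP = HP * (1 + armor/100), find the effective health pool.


EHP = 750 * (1 + 5/100)
= 750 * (1 + 0.05)
= 750 * 1.05
= 787.5

787.5 EHP


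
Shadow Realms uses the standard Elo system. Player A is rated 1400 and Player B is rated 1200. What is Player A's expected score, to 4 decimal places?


Elo expected score: Ea = 1/(1 + 10^((Rb-Ra)/400))
Rb - Ra = 1200 - 1400 = -200
(Rb-Ra)/400 = -200/400 = -0.5
10^-0.5 = 0.316228
Ea = 1/(1 + 0.316228) = 1/1.316228 = 0.7597

0.7597


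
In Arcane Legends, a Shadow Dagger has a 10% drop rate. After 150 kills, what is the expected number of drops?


Expected drops = kills * (drop_rate / 100)
= 150 * (10 / 100)
= 150 * 0.1
= 15.0

15.0 drops


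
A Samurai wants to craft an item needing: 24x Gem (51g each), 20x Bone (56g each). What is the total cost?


Cost breakdown:
  Gem: 24 * 51 = 1224
  Bone: 20 * 56 = 1120
Total = 1224 + 1120 = 2344

2344 gold


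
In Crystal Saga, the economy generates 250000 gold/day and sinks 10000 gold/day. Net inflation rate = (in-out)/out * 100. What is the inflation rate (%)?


Net gold = 250000 - 10000 = 240000
Inflation rate = net / sunk * 100 = 240000 / 10000 * 100
= 24.0 * 100
= 2400.00%

2400.00%


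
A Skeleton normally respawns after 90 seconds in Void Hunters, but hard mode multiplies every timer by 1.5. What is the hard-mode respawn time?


Respawn time = base * multiplier
= 90 * 1.5
= 135.0 seconds

135.0 seconds


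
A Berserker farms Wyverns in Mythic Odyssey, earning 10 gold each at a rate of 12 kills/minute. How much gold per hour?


Gold per minute = 10 * 12 = 120
Gold per hour = 120 * 60 = 7200

7200 gold/hour


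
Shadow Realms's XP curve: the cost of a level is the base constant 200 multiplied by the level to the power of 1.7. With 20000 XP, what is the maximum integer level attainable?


XP = 200 * level^1.7, so level = (XP / 200)^(1/1.7)
= (20000 / 200)^(1/1.7)
= 100.0^0.5882
= 15.0131
Floor: level = 15

level 15


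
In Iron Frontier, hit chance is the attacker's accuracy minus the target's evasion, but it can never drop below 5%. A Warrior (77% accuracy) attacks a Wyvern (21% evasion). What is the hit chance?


accuracy - evasion = 77 - 21 = 56
Apply floor: max(56, 5) = 56
Hit chance = 56%

56%


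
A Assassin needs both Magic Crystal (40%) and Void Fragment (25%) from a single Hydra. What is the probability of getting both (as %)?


For independent events, P(both) = P(A) * P(B)
= 40% * 25%
= 1000 / 100 %
= 10.0%

10.0%


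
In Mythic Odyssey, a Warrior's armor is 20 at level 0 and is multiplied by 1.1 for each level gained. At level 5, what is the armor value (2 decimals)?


value = base * growth^level
= 20 * 1.1^5
= 20 * 1.61051
= 32.21

32.21 armor


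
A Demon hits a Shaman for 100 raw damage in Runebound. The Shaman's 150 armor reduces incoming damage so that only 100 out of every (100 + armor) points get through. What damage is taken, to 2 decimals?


actual = 100 * 100 / (100 + 150)
= 100 * 100 / 250
= 10000 / 250
= 40.00

40.00 damage


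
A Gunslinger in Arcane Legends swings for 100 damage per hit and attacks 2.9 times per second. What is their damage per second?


DPS = damage * attack_speed
= 100 * 2.9
= 290.0

290.0 DPS


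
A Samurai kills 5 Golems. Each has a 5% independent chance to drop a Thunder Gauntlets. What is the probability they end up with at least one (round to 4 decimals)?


P(at least one) = 1 - P(none) = 1 - (1-p)^n
p = 5/100 = 0.05
1 - p = 0.95
(1 - p)^5 = 0.95^5 = 0.773781
P(at least one) = 1 - 0.773781 = 0.2262

0.2262


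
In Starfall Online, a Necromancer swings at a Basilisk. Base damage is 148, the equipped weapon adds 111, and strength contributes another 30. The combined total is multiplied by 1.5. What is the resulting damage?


Sum base + weapon + str = 148 + 111 + 30 = 289
Multiply by 1.5:
289 * 1.5 = 433.5

433.5 damage


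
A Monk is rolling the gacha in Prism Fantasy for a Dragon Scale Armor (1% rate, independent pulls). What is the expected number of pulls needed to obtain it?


Expected pulls for a geometric distribution = 1/p = 100 / rate%
= 100 / 1
= 100.0

100.0 pulls


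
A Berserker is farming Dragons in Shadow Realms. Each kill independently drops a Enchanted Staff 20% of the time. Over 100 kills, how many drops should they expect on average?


Expected drops = kills * (drop_rate / 100)
= 100 * (20 / 100)
= 100 * 0.2
= 20.0

20.0 drops


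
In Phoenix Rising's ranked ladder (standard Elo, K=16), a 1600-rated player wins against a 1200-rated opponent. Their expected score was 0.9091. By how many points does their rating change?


Elo update: delta = K * (S - Ea), where S = 1 (wins)
S - Ea = 1 - 0.9091 = 0.0909
Rating change = 16 * 0.0909
= 1.45

1.45 rating points


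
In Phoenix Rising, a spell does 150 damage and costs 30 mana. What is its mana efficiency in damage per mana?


Efficiency = damage / mana
= 150 / 30
= 5.00

5.00 dmg/mana


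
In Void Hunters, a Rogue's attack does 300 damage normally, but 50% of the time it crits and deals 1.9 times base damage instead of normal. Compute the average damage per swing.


E[dmg] = base * (1 + crit_chance * (crit_mult - 1))
cc as decimal = 50/100 = 0.5
cm - 1 = 1.9 - 1 = 0.9
Bonus factor = 0.5 * 0.9 = 0.45
Total multiplier = 1 + 0.45 = 1.45
Expected damage = 300 * 1.45 = 435.00

435.00 damage


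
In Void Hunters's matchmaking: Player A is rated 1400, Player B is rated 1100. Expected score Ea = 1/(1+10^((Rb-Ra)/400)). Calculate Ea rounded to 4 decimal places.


Elo expected score: Ea = 1/(1 + 10^((Rb-Ra)/400))
Rb - Ra = 1100 - 1400 = -300
(Rb-Ra)/400 = -300/400 = -0.75
10^-0.75 = 0.177828
Ea = 1/(1 + 0.177828) = 1/1.177828 = 0.8490

0.8490


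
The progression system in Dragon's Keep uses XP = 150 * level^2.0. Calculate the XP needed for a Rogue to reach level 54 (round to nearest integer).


XP = 150 * level^2.0
Substitute level = 54:
XP = 150 * 54^2.0
= 150 * 2916.0
= 437400

437400 XP


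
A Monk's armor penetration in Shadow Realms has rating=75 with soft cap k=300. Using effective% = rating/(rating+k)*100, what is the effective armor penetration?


effective% = rating / (rating + k) * 100
= 75 / (75 + 300) * 100
= 75 / 375 * 100
= 0.2 * 100
= 20.00%

20.00%


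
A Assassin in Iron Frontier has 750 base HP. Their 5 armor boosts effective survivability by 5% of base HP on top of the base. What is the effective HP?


EHP = 750 * (1 + 5/100)
= 750 * (1 + 0.05)
= 750 * 1.05
= 787.5

787.5 EHP


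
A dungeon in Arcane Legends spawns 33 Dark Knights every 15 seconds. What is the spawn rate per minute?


Spawns per minute = count * (60 / interval)
= 33 * (60 / 15)
= 33 * 4.0
= 132.0

132.0 per minute


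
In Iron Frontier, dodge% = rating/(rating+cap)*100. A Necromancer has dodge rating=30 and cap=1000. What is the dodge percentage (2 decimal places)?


dodge% = 30 / (30 + 1000) * 100
= 30 / 1030 * 100
= 0.029126 * 100
= 2.91%

2.91%


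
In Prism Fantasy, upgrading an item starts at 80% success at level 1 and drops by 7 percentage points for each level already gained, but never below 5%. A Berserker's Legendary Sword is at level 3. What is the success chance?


raw_rate = 80 - 7 * (3 - 1)
= 80 - 7 * 2
= 80 - 14
= 66
Apply floor: max(66, 5) = 66%

66%


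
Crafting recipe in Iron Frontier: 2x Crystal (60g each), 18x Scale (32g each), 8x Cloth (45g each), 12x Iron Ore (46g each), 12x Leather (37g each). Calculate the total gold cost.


Cost breakdown:
  Crystal: 2 * 60 = 120
  Scale: 18 * 32 = 576
  Cloth: 8 * 45 = 360
  Iron Ore: 12 * 46 = 552
  Leather: 12 * 37 = 444
Total = 120 + 576 + 360 + 552 + 444 = 2052

2052 gold


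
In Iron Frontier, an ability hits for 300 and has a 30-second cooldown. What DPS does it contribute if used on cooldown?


DPS = damage / cooldown
= 300 / 30
= 10.00

10.00 DPS
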